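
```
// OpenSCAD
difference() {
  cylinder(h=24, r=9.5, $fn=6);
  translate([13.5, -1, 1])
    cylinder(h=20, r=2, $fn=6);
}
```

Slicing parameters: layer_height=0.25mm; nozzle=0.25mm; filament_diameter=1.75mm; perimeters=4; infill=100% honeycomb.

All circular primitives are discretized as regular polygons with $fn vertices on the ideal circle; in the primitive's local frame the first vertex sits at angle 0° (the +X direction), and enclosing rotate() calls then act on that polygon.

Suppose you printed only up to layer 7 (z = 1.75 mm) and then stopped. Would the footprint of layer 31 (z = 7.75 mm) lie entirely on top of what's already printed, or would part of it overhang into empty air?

Compare the two slices. At z = 1.75: the cylinder: section is a regular 6-gon, circumradius r=9.5 (area = (6/2)·9.500²·sin(360°/6) = 234.48 mm²); the cylinder at (13.5, -1): section is a regular 6-gon, circumradius r=2 (area = (6/2)·2.000²·sin(360°/6) = 10.39 mm²); After the difference (first − rest): starting from the r=9.5 cylinder (234.48 mm²), the r=2 cylinder at (13.5, -1) misses the remaining region (no effect) — area = 234.48 mm². At z = 7.75: the cylinder: section is a regular 6-gon, circumradius r=9.5 (area = (6/2)·9.500²·sin(360°/6) = 234.48 mm²); the r=2 cylinder at (13.5, -1) contributes a regular 6-gon of circumradius 2 (area = (6/2)·2.000²·sin(360°/6) = 10.39 mm²); Subtracting the remaining from the first: starting from the r=9.5 cylinder (234.48 mm²), the r=2 cylinder at (13.5, -1) misses the remaining region (no effect) — area = 234.48 mm². Checking containment: the cross-section at z = 7.75 is a subset of the cross-section at z = 1.75.

entirely on top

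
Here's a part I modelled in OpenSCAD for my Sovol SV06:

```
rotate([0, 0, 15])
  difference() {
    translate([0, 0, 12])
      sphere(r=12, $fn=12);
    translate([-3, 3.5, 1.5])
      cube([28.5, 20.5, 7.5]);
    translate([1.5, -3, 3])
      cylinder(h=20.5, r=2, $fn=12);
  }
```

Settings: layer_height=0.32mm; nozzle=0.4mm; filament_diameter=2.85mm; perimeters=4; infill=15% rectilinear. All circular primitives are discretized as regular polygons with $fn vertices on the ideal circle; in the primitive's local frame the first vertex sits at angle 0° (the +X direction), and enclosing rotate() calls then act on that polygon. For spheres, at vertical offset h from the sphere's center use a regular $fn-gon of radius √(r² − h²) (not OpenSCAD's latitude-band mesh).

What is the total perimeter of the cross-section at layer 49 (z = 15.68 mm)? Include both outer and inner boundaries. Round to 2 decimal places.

83.37 mm

At z = 15.68 mm: the sphere: section is a regular 12-gon, circumradius = √(r²−h²) = √(12²−3.68²) = 11.422 (perimeter = 2·12·11.422·sin(180°/12) = 70.95 mm); the cube at (-3, 3.5) does not reach this height (z outside [1.5, 9]); the cylinder at (1.5, -3): section is a regular 12-gon, circumradius r=2 (perimeter = 2·12·2.000·sin(180°/12) = 12.42 mm); Taking the first minus the rest: starting from the r=12 sphere, the r=2 cylinder at (1.5, -3) lies wholly inside it (removes its full 12.00 mm² and its 12.42 mm outline becomes a hole wall) — boundary (outer + 1 inner loop) = 83.37 mm; (whole slice rotated 15° about Z — lengths, areas and connectivity unchanged). Overall, the cross-section is one region with 1 hole. Total boundary length (outer + inner) = 83.37 mm.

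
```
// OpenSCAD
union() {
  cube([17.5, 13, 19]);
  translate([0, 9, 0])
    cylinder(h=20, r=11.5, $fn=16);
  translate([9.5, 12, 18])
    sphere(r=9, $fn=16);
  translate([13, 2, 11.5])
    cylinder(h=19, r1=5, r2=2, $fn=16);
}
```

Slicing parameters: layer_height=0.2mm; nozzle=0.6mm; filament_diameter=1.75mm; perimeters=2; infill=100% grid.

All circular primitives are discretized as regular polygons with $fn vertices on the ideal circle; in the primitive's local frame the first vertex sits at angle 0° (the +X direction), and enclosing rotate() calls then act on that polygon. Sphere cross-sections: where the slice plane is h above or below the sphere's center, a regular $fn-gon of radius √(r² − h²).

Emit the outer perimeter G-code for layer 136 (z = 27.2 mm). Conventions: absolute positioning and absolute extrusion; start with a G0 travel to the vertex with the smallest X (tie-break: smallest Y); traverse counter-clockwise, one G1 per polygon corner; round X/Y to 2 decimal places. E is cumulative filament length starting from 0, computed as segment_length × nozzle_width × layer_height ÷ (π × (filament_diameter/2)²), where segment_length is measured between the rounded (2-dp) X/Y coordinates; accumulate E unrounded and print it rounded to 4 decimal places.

At z = 27.2 mm: the cube is absent (z outside [0, 19]); the cylinder at (0, 9) does not reach this height (z outside [0, 20]); the sphere at (9.5, 12) does not reach this height (|z−center|=9.200 > r=9); the cone at (13, 2): at t=0.826 of its height the radius interpolates to r₁+(r₂−r₁)t = 2.521, giving a regular 16-gon of that circumradius; Merging all regions: only the cone at (13, 2) is present, so the union is just that shape — 1 connected region. The outline is a single polygon with 16 vertices. Extrusion per mm of travel: 0.6 × 0.2 / (π × 0.875²) = 0.049890. Accumulating E over each segment gives final E = 0.7847.

G0 X10.48 Y2.00 Z27.20
G1 X10.67 Y1.04 E0.0488
G1 X11.22 Y0.22 E0.0981
G1 X12.04 Y-0.33 E0.1473
G1 X13.00 Y-0.52 E0.1962
G1 X13.96 Y-0.33 E0.2450
G1 X14.78 Y0.22 E0.2943
G1 X15.33 Y1.04 E0.3435
G1 X15.52 Y2.00 E0.3923
G1 X15.33 Y2.96 E0.4412
G1 X14.78 Y3.78 E0.4904
G1 X13.96 Y4.33 E0.5397
G1 X13.00 Y4.52 E0.5885
G1 X12.04 Y4.33 E0.6373
G1 X11.22 Y3.78 E0.6866
G1 X10.67 Y2.96 E0.7358
G1 X10.48 Y2.00 E0.7847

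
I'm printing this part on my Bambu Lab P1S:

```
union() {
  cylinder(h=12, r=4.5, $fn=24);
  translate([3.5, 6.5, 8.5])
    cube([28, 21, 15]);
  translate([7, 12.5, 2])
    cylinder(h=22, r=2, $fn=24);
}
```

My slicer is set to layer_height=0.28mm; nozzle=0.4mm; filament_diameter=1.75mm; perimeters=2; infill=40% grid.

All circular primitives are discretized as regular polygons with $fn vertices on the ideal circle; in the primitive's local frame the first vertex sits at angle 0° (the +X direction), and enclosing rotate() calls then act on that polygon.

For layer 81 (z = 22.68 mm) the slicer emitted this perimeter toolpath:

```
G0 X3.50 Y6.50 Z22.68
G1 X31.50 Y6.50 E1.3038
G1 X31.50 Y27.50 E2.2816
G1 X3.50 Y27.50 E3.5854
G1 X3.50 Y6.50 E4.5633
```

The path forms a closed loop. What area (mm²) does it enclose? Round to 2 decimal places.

588.00 mm²

Apply the shoelace formula to the sequence of (X, Y) vertices; enclosed area = 588.00 mm².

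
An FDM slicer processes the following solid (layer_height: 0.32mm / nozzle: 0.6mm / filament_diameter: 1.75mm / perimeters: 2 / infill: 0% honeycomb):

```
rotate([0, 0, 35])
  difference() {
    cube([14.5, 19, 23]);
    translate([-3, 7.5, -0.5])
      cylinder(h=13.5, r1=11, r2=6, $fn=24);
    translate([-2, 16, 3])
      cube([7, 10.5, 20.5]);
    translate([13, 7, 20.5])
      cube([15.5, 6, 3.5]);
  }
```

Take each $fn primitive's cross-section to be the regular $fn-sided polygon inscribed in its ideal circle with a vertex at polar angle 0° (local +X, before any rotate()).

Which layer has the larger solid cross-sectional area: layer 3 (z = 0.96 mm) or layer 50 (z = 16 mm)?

Layer 3 (z = 0.96): the cube is present — its section is the full 14.5×19 rectangle (area 275.50 mm²); the cone at (-3, 7.5) (r1=11→r2=6) has section circumradius 10.459 here — a regular 24-gon (area = (24/2)·10.459²·sin(360°/24) = 339.77 mm²); the cube at (-2, 16) is absent (z outside [3, 23.5]); the cube at (13, 7) does not reach this height (z outside [20.5, 24]); Subtracting the remaining from the first: starting from the 14.5×19 cube (275.50 mm²), the cone at (-3, 7.5) partially overlaps it — only the 102.25 mm² overlap (of its 339.77 mm²) is removed, clipping the outline — area = 173.25 mm²; (whole slice rotated 35° about Z — lengths, areas and connectivity unchanged). So its area = 173.25 mm². Layer 50 (z = 16): the cube is present — its section is the full 14.5×19 rectangle (area 275.50 mm²); the cone at (-3, 7.5) is not intersected at this z (z outside [-0.5, 13]); the cube at (-2, 16) (footprint 7×10.5) is included at this height (area 73.50 mm²); the cube at (13, 7) is not intersected at this z (z outside [20.5, 24]); Taking the first minus the rest: starting from the 14.5×19 cube (275.50 mm²), the 7×10.5 cube at (-2, 16) partially overlaps it — only the 15.00 mm² overlap (of its 73.50 mm²) is removed, clipping the outline — area = 260.50 mm²; (whole slice rotated 35° about Z — lengths, areas and connectivity unchanged). So its area = 260.50 mm². Layer 50 is larger (260.50 vs 173.25 mm²).

layer 50 (z = 16 mm)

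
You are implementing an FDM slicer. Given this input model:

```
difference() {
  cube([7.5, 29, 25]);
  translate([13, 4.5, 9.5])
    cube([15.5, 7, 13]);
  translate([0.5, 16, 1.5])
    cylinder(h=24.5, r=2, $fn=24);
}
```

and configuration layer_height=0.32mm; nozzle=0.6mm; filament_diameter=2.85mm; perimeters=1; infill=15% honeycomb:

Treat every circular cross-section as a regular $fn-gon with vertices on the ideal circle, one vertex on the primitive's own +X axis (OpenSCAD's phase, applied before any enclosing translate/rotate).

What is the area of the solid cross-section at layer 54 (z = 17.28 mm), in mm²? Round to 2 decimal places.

209.32 mm²

At z = 17.28 mm: the cube (footprint 7.5×29) is included at this height (area 217.50 mm²); the 15.5×7 cube at (13, 4.5) contributes its full rectangle (area 108.50 mm²); the cylinder at (0.5, 16): section is a regular 24-gon, circumradius r=2 (area = (24/2)·2.000²·sin(360°/24) = 12.42 mm²); Taking the first minus the rest: starting from the 7.5×29 cube (217.50 mm²), the 15.5×7 cube at (13, 4.5) misses the remaining region (no effect); the r=2 cylinder at (0.5, 16) partially overlaps it — only the 8.18 mm² overlap (of its 12.42 mm²) is removed, clipping the outline — area = 209.32 mm². Overall, the cross-section is a single solid region. Net area = 209.32 mm².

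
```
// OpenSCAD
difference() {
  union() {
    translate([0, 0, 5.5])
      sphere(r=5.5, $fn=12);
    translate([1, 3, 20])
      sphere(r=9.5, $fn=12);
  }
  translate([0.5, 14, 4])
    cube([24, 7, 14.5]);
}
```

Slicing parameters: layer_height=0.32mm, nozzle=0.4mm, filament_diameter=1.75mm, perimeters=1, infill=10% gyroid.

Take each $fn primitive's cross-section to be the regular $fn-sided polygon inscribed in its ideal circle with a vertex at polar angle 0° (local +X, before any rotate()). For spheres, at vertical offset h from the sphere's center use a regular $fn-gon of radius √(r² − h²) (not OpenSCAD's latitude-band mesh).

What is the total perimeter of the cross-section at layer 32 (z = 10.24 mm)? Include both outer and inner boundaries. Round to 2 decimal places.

At z = 10.24 mm: the sphere: section is a regular 12-gon, circumradius = √(r²−h²) = √(5.5²−4.74²) = 2.790 (perimeter = 2·12·2.790·sin(180°/12) = 17.33 mm); the sphere at (1, 3) is absent (|z−center|=9.760 > r=9.5); Merging all regions: only the r=5.5 sphere is present, so the union is just that shape — boundary = 17.33 mm; the cube at (0.5, 14) is present — its section is the full 24×7 rectangle (perimeter 62.00 mm); Taking the first minus the rest: starting from the result so far, the 24×7 cube at (0.5, 14) misses the remaining region (no effect) — boundary = 17.33 mm. Overall, the cross-section is a single solid region. Total boundary length (outer) = 17.33 mm.

17.33 mm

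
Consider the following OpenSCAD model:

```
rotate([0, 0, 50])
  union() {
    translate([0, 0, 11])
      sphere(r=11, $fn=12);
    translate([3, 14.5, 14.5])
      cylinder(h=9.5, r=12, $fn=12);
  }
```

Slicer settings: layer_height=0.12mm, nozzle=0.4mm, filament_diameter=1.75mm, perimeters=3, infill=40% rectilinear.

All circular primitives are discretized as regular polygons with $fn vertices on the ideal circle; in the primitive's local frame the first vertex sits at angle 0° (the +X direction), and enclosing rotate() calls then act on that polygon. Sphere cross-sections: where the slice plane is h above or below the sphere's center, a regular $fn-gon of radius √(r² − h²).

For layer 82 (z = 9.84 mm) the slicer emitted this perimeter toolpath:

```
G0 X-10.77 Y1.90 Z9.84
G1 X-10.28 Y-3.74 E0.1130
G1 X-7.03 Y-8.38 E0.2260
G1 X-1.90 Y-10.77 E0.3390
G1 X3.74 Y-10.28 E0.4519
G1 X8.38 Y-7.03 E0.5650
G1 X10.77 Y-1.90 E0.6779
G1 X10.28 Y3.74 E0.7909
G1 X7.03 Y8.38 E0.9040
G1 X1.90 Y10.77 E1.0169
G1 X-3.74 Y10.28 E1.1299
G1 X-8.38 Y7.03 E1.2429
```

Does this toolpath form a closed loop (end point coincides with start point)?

Start point (G0): (-10.77, 1.90). End point (last G1): the path does not return to the start — open.

no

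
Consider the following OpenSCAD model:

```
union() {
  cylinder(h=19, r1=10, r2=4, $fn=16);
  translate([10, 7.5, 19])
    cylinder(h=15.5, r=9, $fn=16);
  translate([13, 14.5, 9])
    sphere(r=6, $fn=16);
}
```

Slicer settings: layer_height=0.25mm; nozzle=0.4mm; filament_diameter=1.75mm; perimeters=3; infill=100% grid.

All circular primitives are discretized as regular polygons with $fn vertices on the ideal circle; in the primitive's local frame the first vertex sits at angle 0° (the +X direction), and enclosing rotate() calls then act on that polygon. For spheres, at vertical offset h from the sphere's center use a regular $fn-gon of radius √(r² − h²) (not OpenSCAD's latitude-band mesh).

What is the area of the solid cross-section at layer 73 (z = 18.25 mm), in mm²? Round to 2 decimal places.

54.96 mm²

At z = 18.25 mm: the cone (r1=10→r2=4) has section circumradius 4.237 here — a regular 16-gon (area = (16/2)·4.237²·sin(360°/16) = 54.96 mm²); the cylinder at (10, 7.5) is not intersected at this z (z outside [19, 34.5]); the sphere at (13, 14.5) is not intersected at this z (|z−center|=9.250 > r=6); Taking the union: only the cone is present, so the union is just that shape — area = 54.96 mm². Overall, the cross-section is a single solid region. Net area = 54.96 mm².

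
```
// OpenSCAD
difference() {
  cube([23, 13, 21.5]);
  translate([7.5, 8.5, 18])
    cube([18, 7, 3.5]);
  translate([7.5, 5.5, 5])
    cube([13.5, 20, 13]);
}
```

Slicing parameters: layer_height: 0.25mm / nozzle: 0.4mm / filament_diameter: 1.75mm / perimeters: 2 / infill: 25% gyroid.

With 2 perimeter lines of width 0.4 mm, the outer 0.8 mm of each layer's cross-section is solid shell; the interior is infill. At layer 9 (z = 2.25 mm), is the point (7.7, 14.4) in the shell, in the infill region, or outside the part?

outside

At z = 2.25 mm: the cube is present — its section is the full 23×13 rectangle; the cube at (7.5, 8.5) is absent (z outside [18, 21.5]); the cube at (7.5, 5.5) is absent (z outside [5, 18]); Taking the first minus the rest: none of the subtracted shapes is present at this height, so the 23×13 cube is unchanged — 1 connected region. Overall, the cross-section is a single solid region. The nearest boundary edge runs (23.00, 13.00)→(0.00, 13.00); distance from the point to it = 1.40 mm. The point is not inside any of the regions above, so it lies outside the cross-section (1.40 mm from the nearest boundary).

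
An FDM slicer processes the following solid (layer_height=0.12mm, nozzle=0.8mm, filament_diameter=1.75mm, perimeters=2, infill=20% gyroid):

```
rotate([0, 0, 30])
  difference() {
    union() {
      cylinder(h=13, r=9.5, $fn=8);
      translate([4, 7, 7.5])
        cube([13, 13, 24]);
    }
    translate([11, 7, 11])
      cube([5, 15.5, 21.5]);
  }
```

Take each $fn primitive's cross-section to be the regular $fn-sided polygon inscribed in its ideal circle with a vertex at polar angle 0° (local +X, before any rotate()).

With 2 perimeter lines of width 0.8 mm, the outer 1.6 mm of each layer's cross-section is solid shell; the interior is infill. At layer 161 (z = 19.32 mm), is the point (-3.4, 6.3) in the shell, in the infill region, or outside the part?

outside

At z = 19.32 mm: the cylinder does not reach this height (z outside [0, 13]); the cube at (4, 7) (footprint 13×13) is included at this height; Taking the union: only the 13×13 cube at (4, 7) is present, so the union is just that shape — 1 connected region; the cube at (11, 7) (footprint 5×15.5) is included at this height; After the difference (first − rest): starting from that combined region, the 5×15.5 cube at (11, 7) partially overlaps it — only the 65.00 mm² overlap (of its 77.50 mm²) is removed, clipping the outline — 2 connected regions; (whole slice rotated 30° about Z — lengths, areas and connectivity unchanged). Overall, the cross-section has 2 separate islands. Undo the 30° rotation: the query point maps to (0.206, 7.156) in the un-rotated model frame. The nearest boundary edge runs (4.00, 7.00)→(4.00, 20.00); distance from the point to it = 3.79 mm. The point is not inside any of the regions above, so it lies outside the cross-section (3.79 mm from the nearest boundary).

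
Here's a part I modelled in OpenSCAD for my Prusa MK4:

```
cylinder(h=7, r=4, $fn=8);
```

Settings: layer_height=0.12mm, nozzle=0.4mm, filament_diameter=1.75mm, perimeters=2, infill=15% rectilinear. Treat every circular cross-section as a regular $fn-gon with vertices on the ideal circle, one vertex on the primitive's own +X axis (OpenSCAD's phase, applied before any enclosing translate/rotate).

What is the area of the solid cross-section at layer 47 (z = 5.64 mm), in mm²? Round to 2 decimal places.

At z = 5.64 mm: the r=4 cylinder gives a regular 8-gon of circumradius 4 (constant along its height) (area = (8/2)·4.000²·sin(360°/8) = 45.25 mm²). Overall, the cross-section is a single solid region. Net area = 45.25 mm².

45.25 mm²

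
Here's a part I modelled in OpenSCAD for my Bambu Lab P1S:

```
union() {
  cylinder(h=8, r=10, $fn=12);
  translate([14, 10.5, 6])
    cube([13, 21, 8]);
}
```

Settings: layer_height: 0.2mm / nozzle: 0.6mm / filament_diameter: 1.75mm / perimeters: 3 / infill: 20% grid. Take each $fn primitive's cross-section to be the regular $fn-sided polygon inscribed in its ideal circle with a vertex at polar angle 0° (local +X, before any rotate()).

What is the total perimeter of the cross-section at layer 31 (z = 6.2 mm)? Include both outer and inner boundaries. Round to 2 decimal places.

At z = 6.2 mm: the cylinder: section is a regular 12-gon, circumradius r=10 (perimeter = 2·12·10.000·sin(180°/12) = 62.12 mm); the 13×21 cube at (14, 10.5) contributes its full rectangle (perimeter 68.00 mm); Taking the union: the 2 present regions are separate (no shared area or edge), so areas and boundary lengths simply add and each stays a separate island — boundary = 130.12 mm. Overall, the cross-section has 2 separate islands. Total boundary length (outer) = 130.12 mm.

130.12 mm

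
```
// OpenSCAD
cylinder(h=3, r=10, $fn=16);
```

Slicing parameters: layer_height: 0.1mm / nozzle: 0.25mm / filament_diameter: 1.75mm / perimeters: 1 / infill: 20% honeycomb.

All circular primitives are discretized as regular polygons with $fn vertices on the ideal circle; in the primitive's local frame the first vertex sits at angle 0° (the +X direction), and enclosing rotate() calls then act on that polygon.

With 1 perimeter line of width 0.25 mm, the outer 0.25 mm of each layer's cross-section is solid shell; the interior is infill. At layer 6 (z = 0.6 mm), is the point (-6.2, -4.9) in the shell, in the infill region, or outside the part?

At z = 0.6 mm: the r=10 cylinder gives a regular 16-gon of circumradius 10 (constant along its height). Overall, the cross-section is a single solid region. The nearest boundary edge runs (-9.24, -3.83)→(-7.07, -7.07); distance from the point to it = 1.93 mm. The point is inside the cross-section and 1.93 mm from the nearest boundary — more than the 0.25 mm shell width (1 × 0.25), so it's in the infill interior.

infill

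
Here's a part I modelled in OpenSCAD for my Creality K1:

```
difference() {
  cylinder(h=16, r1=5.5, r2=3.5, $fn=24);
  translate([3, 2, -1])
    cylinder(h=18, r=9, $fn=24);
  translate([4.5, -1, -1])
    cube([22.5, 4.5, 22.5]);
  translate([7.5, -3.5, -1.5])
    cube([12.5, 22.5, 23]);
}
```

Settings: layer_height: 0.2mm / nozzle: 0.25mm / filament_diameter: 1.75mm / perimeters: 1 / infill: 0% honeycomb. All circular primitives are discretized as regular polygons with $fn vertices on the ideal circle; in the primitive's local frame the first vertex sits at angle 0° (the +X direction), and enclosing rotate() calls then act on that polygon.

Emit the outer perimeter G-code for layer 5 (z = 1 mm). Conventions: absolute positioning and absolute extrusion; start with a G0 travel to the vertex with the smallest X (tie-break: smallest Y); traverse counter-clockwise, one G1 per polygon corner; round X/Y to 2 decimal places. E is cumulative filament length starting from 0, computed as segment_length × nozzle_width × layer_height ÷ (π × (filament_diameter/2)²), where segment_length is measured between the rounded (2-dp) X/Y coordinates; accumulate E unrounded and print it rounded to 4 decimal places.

At z = 1 mm: the cone (r1=5.5→r2=3.5) has section circumradius 5.375 here — a regular 24-gon; the r=9 cylinder at (3, 2) gives a regular 24-gon of circumradius 9 (constant along its height); the cube at (4.5, -1) (footprint 22.5×4.5) is included at this height; the 12.5×22.5 cube at (7.5, -3.5) contributes its full rectangle; Taking the first minus the rest: starting from the cone, the r=9 cylinder at (3, 2) partially overlaps it — only the 89.72 mm² overlap (of its 251.57 mm²) is removed, clipping the outline; the 22.5×4.5 cube at (4.5, -1) misses the remaining region (no effect); the 12.5×22.5 cube at (7.5, -3.5) misses the remaining region (no effect) — 1 connected region. The outline is a single polygon with 4 vertices. Extrusion per mm of travel: 0.25 × 0.2 / (π × 0.875²) = 0.020788. Accumulating E over each segment gives final E = 0.0596.

G0 X-4.66 Y-2.67 Z1.00
G1 X-4.65 Y-2.69 E0.0005
G1 X-3.80 Y-3.80 E0.0295
G1 X-3.79 Y-3.81 E0.0298
G1 X-4.66 Y-2.67 E0.0596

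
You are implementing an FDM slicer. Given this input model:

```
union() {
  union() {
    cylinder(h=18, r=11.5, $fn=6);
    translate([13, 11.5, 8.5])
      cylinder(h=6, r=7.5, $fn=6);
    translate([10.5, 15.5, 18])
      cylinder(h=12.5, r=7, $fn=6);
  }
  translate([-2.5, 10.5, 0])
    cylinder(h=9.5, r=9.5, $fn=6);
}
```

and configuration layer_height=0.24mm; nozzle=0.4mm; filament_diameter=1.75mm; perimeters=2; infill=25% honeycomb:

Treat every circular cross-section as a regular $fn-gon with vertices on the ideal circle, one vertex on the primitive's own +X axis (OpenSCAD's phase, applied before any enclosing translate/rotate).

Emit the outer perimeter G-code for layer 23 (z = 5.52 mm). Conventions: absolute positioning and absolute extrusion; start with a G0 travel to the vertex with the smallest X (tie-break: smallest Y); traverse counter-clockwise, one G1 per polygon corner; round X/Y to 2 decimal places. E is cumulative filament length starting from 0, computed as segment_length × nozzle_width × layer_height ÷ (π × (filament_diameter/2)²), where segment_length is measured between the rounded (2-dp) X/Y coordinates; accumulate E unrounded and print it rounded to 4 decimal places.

At z = 5.52 mm: the r=11.5 cylinder contributes a regular 6-gon of circumradius 11.5; the cylinder at (13, 11.5) is absent (z outside [8.5, 14.5]); the cylinder at (10.5, 15.5) is not intersected at this z (z outside [18, 30.5]); Combining (union): only the r=11.5 cylinder is present, so the union is just that shape — 1 connected region; the r=9.5 cylinder at (-2.5, 10.5) contributes a regular 6-gon of circumradius 9.5; Combining (union): the regions partially overlap (shared area 91.49 mm²), so overlapping operands fuse into one piece — 1 connected region. The outline is a single polygon with 10 vertices. Extrusion per mm of travel: 0.4 × 0.24 / (π × 0.875²) = 0.039912. Accumulating E over each segment gives final E = 3.4824.

G0 X-12.00 Y10.50 Z5.52
G1 X-8.72 Y4.82 E0.2618
G1 X-11.50 Y0.00 E0.4839
G1 X-5.75 Y-9.96 E0.9429
G1 X5.75 Y-9.96 E1.4019
G1 X11.50 Y0.00 E1.8609
G1 X6.22 Y9.15 E2.2825
G1 X7.00 Y10.50 E2.3448
G1 X2.25 Y18.73 E2.7240
G1 X-7.25 Y18.73 E3.1032
G1 X-12.00 Y10.50 E3.4824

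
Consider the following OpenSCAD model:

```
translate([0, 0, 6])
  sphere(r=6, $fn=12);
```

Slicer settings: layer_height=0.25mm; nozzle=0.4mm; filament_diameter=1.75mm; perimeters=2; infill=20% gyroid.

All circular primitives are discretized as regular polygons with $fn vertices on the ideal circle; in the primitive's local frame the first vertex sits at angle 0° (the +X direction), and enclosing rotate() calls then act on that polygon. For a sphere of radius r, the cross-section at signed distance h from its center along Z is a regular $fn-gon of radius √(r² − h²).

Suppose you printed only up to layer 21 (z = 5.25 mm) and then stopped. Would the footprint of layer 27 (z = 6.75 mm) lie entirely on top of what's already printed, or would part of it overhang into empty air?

Compare the two slices. At z = 5.25: the sphere: section is a regular 12-gon, circumradius = √(r²−h²) = √(6²−0.75²) = 5.953 (area = (12/2)·5.953²·sin(360°/12) = 106.31 mm²). At z = 6.75: the r=6 sphere contributes a regular 12-gon of circumradius √(6²−0.75²) = 5.953 (area = (12/2)·5.953²·sin(360°/12) = 106.31 mm²). Checking containment: the cross-section at z = 6.75 is a subset of the cross-section at z = 5.25.

entirely on top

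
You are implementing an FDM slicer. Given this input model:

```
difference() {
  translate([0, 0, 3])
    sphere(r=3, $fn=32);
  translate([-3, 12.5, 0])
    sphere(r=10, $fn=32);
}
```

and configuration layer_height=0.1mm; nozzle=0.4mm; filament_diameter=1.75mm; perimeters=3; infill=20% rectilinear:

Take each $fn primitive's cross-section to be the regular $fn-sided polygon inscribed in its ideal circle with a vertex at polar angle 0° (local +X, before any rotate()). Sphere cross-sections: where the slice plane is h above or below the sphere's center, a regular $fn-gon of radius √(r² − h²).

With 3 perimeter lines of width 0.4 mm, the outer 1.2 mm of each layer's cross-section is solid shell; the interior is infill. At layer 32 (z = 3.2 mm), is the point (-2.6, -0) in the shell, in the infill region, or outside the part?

shell

At z = 3.2 mm: the sphere: section is a regular 32-gon, circumradius = √(r²−h²) = √(3²−0.2²) = 2.993; the r=10 sphere at (-3, 12.5) contributes a regular 32-gon of circumradius √(10²−3.2²) = 9.474; Taking the first minus the rest: starting from the r=3 sphere, the r=10 sphere at (-3, 12.5) misses the remaining region (no effect) — 1 connected region. Overall, the cross-section is a single solid region. The nearest boundary edge runs (-2.94, -0.58)→(-2.99, 0.00); distance from the point to it = 0.39 mm. The point is inside the cross-section, 0.39 mm from the nearest boundary — within the 1.2 mm shell band (3 × 0.4).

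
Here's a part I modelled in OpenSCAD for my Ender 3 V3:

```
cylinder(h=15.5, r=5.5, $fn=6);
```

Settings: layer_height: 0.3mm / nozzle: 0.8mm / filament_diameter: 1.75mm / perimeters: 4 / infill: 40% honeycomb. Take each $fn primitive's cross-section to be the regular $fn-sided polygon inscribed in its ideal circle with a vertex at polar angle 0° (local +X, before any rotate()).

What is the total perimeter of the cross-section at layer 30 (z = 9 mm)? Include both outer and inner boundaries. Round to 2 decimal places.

33.00 mm

At z = 9 mm: the cylinder: section is a regular 6-gon, circumradius r=5.5 (perimeter = 2·6·5.500·sin(180°/6) = 33.00 mm). Overall, the cross-section is a single solid region. Total boundary length (outer) = 33.00 mm.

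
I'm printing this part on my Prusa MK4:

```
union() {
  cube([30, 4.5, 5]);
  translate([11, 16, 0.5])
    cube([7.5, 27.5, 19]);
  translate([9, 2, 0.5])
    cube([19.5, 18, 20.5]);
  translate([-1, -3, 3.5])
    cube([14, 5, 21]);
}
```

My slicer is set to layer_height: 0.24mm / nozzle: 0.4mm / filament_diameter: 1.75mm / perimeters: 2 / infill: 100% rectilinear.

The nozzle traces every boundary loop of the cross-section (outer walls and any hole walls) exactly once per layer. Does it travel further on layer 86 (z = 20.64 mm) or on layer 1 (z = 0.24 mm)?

layer 86 (z = 20.64 mm)

Layer 86 (z = 20.64): the cube is not intersected at this z (z outside [0, 5]); the cube at (11, 16) is absent (z outside [0.5, 19.5]); the 19.5×18 cube at (9, 2) contributes its full rectangle (perimeter 75.00 mm); the cube at (-1, -3) (footprint 14×5) is included at this height (perimeter 38.00 mm); Combining (union): the 2 present regions share edge segments without overlapping in area, so areas simply add but the touching pieces fuse into one outline (the shared edge portions become interior and drop out of the boundary) — boundary = 105.00 mm. So its perimeter = 105.00 mm. Layer 1 (z = 0.24): the cube is present — its section is the full 30×4.5 rectangle (perimeter 69.00 mm); the cube at (11, 16) is not intersected at this z (z outside [0.5, 19.5]); the cube at (9, 2) is absent (z outside [0.5, 21]); the cube at (-1, -3) is not intersected at this z (z outside [3.5, 24.5]); Taking the union: only the 30×4.5 cube is present, so the union is just that shape — boundary = 69.00 mm. So its perimeter = 69.00 mm. Layer 86 is larger (105.00 vs 69.00 mm).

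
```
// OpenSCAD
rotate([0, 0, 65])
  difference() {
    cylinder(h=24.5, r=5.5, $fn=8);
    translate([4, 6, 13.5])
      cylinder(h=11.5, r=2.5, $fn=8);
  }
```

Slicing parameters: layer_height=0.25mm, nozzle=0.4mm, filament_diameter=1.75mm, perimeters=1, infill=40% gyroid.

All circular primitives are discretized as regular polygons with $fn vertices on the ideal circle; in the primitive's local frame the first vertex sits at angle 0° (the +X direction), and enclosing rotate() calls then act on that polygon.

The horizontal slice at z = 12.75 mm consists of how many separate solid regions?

At z = 12.75 mm: the r=5.5 cylinder gives a regular 8-gon of circumradius 5.5 (constant along its height); the cylinder at (4, 6) is absent (z outside [13.5, 25]); After the difference (first − rest): none of the subtracted shapes is present at this height, so the r=5.5 cylinder is unchanged — 1 connected region; (whole slice rotated 65° about Z — lengths, areas and connectivity unchanged). The result has 1 disconnected region.

1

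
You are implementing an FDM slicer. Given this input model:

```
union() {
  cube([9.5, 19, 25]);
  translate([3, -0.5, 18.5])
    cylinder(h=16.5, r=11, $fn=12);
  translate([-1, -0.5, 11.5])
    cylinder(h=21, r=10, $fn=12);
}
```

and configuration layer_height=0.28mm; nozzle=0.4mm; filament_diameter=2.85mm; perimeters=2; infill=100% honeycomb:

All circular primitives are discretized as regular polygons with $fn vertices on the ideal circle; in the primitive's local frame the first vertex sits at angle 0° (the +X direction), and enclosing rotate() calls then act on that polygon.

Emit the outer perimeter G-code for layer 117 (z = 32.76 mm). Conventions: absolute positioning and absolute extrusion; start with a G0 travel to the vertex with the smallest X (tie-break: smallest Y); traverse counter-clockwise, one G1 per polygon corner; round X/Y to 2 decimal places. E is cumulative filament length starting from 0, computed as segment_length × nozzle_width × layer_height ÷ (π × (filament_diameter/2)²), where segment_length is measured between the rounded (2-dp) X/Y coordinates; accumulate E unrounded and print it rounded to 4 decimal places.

At z = 32.76 mm: the cube is not intersected at this z (z outside [0, 25]); the r=11 cylinder at (3, -0.5) contributes a regular 12-gon of circumradius 11; the cylinder at (-1, -0.5) is absent (z outside [11.5, 32.5]); Combining (union): only the r=11 cylinder at (3, -0.5) is present, so the union is just that shape — 1 connected region. The outline is a single polygon with 12 vertices. Extrusion per mm of travel: 0.4 × 0.28 / (π × 1.425²) = 0.017557. Accumulating E over each segment gives final E = 1.1998.

G0 X-8.00 Y-0.50 Z32.76
G1 X-6.53 Y-6.00 E0.1000
G1 X-2.50 Y-10.03 E0.2000
G1 X3.00 Y-11.50 E0.3000
G1 X8.50 Y-10.03 E0.3999
G1 X12.53 Y-6.00 E0.5000
G1 X14.00 Y-0.50 E0.5999
G1 X12.53 Y5.00 E0.6999
G1 X8.50 Y9.03 E0.7999
G1 X3.00 Y10.50 E0.8999
G1 X-2.50 Y9.03 E0.9998
G1 X-6.53 Y5.00 E1.0999
G1 X-8.00 Y-0.50 E1.1998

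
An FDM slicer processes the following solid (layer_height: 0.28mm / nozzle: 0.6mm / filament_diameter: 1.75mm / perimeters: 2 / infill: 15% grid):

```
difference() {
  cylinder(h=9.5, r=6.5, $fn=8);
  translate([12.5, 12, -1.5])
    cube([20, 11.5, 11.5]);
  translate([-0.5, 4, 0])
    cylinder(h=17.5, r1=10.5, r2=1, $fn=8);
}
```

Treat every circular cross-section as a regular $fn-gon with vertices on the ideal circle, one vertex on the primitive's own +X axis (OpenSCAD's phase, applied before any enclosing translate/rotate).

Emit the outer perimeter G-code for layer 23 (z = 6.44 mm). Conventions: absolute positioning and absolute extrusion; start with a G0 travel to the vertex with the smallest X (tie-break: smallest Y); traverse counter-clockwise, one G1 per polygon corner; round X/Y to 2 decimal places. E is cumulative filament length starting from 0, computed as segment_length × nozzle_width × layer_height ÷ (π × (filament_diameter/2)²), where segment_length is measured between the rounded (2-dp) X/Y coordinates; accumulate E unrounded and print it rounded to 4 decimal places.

G0 X-6.50 Y0.00 Z6.44
G1 X-4.60 Y-4.60 E0.3476
G1 X0.00 Y-6.50 E0.6952
G1 X4.60 Y-4.60 E1.0429
G1 X6.50 Y0.00 E1.3905
G1 X5.67 Y2.00 E1.5417
G1 X4.45 Y-0.95 E1.7647
G1 X-0.50 Y-3.00 E2.1389
G1 X-5.45 Y-0.95 E2.5131
G1 X-6.17 Y0.79 E2.6447
G1 X-6.50 Y0.00 E2.7045

At z = 6.44 mm: the r=6.5 cylinder contributes a regular 8-gon of circumradius 6.5; the cube at (12.5, 12) is present — its section is the full 20×11.5 rectangle; the cone at (-0.5, 4) contributes a regular 8-gon of circumradius 7.004 (interpolated between r1=10.5 and r2=1 at t=0.368); Subtracting the remaining from the first: starting from the r=6.5 cylinder, the 20×11.5 cube at (12.5, 12) misses the remaining region (no effect); the cone at (-0.5, 4) partially overlaps it — only the 77.82 mm² overlap (of its 138.75 mm²) is removed, clipping the outline — 1 connected region. The outline is a single polygon with 10 vertices. Extrusion per mm of travel: 0.6 × 0.28 / (π × 0.875²) = 0.069846. Accumulating E over each segment gives final E = 2.7045.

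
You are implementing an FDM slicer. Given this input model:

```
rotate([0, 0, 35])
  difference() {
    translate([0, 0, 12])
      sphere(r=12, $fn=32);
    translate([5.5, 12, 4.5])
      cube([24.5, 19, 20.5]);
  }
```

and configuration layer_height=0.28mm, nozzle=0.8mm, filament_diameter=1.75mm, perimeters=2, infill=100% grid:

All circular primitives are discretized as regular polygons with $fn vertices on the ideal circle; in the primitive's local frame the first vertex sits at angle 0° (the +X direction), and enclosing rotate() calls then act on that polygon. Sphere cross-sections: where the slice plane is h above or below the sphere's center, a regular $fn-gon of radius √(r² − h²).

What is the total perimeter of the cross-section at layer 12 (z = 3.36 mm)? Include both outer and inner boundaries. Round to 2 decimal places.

52.24 mm

At z = 3.36 mm: the r=12 sphere slices to a regular 32-gon of circumradius 8.328 (√(r²−h²) with h=8.64 from center) (perimeter = 2·32·8.328·sin(180°/32) = 52.24 mm); the cube at (5.5, 12) does not reach this height (z outside [4.5, 25]); After the difference (first − rest): none of the subtracted shapes is present at this height, so the r=12 sphere is unchanged — boundary = 52.24 mm; (rotated 35° about Z; rotation is an isometry so areas/perimeters/island counts are preserved). Overall, the cross-section is a single solid region. Total boundary length (outer) = 52.24 mm.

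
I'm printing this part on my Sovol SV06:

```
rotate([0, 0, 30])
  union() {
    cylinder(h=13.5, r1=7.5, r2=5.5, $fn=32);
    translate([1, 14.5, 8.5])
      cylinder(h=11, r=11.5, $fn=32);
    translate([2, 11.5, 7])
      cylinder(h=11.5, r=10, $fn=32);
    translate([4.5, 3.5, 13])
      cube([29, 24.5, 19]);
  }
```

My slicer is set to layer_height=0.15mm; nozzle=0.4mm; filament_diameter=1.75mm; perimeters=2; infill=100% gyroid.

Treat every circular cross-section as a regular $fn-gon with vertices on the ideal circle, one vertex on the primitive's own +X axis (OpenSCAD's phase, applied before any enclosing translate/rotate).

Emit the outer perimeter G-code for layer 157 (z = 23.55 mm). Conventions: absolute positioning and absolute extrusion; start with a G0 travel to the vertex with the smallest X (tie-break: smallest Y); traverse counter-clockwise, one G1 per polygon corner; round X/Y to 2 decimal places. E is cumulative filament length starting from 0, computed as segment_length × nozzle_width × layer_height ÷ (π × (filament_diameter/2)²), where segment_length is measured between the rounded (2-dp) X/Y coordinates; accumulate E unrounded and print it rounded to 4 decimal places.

At z = 23.55 mm: the cone is absent (z outside [0, 13.5]); the cylinder at (1, 14.5) does not reach this height (z outside [8.5, 19.5]); the cylinder at (2, 11.5) is not intersected at this z (z outside [7, 18.5]); the cube at (4.5, 3.5) is present — its section is the full 29×24.5 rectangle; Taking the union: only the 29×24.5 cube at (4.5, 3.5) is present, so the union is just that shape — 1 connected region; (rotated 30° about Z; rotation is an isometry so areas/perimeters/island counts are preserved). The outline is a single polygon with 4 vertices. Extrusion per mm of travel: 0.4 × 0.15 / (π × 0.875²) = 0.024945. Accumulating E over each segment gives final E = 2.6690.

G0 X-10.10 Y26.50 Z23.55
G1 X2.15 Y5.28 E0.6112
G1 X27.26 Y19.78 E1.3345
G1 X15.01 Y41.00 E1.9457
G1 X-10.10 Y26.50 E2.6690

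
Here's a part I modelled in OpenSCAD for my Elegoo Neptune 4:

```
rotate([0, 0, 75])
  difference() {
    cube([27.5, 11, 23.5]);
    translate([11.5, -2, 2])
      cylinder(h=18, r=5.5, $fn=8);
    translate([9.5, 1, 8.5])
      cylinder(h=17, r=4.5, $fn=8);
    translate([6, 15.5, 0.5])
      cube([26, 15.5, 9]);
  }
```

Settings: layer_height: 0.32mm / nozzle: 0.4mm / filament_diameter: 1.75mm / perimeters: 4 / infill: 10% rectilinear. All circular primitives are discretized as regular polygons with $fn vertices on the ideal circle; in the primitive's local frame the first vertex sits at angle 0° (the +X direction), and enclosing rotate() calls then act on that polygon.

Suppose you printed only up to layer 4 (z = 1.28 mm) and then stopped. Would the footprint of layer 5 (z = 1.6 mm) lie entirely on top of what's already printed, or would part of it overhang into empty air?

Compare the two slices. At z = 1.28: the 27.5×11 cube contributes its full rectangle (area 302.50 mm²); the cylinder at (11.5, -2) is not intersected at this z (z outside [2, 20]); the cylinder at (9.5, 1) is not intersected at this z (z outside [8.5, 25.5]); the 26×15.5 cube at (6, 15.5) contributes its full rectangle (area 403.00 mm²); Taking the first minus the rest: starting from the 27.5×11 cube (302.50 mm²), the 26×15.5 cube at (6, 15.5) misses the remaining region (no effect) — area = 302.50 mm²; (whole slice rotated 75° about Z — lengths, areas and connectivity unchanged). At z = 1.6: the cube is present — its section is the full 27.5×11 rectangle (area 302.50 mm²); the cylinder at (11.5, -2) is absent (z outside [2, 20]); the cylinder at (9.5, 1) is not intersected at this z (z outside [8.5, 25.5]); the cube at (6, 15.5) is present — its section is the full 26×15.5 rectangle (area 403.00 mm²); Subtracting the remaining from the first: starting from the 27.5×11 cube (302.50 mm²), the 26×15.5 cube at (6, 15.5) misses the remaining region (no effect) — area = 302.50 mm²; (whole slice rotated 75° about Z — lengths, areas and connectivity unchanged). Checking containment: the cross-section at z = 1.6 is a subset of the cross-section at z = 1.28.

entirely on top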